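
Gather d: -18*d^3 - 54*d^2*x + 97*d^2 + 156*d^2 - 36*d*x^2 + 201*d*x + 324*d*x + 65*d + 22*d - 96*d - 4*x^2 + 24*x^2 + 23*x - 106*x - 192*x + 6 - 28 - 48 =-18*d^3 + d^2*(253 - 54*x) + d*(-36*x^2 + 525*x - 9) + 20*x^2 - 275*x - 70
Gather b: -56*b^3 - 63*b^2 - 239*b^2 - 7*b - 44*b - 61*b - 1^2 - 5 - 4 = -56*b^3 - 302*b^2 - 112*b - 10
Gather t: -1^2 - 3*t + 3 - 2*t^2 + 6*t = -2*t^2 + 3*t + 2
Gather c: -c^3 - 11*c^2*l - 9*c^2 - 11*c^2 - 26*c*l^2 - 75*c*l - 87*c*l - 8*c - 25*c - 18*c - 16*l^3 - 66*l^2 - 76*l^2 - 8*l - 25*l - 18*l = -c^3 + c^2*(-11*l - 20) + c*(-26*l^2 - 162*l - 51) - 16*l^3 - 142*l^2 - 51*l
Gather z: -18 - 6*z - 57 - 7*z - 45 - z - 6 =-14*z - 126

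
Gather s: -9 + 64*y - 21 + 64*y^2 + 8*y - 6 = 64*y^2 + 72*y - 36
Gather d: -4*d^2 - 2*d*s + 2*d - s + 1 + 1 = -4*d^2 + d*(2 - 2*s) - s + 2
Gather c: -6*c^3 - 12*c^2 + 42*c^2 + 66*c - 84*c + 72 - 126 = -6*c^3 + 30*c^2 - 18*c - 54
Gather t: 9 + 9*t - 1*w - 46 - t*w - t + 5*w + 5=t*(8 - w) + 4*w - 32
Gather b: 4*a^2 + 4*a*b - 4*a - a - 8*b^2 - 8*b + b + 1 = 4*a^2 - 5*a - 8*b^2 + b*(4*a - 7) + 1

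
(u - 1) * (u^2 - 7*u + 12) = u^3 - 8*u^2 + 19*u - 12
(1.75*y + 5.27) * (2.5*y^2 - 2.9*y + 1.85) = 4.375*y^3 + 8.1*y^2 - 12.0455*y + 9.7495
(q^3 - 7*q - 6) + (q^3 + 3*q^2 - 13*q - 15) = 2*q^3 + 3*q^2 - 20*q - 21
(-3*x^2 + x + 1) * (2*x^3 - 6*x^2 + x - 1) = -6*x^5 + 20*x^4 - 7*x^3 - 2*x^2 - 1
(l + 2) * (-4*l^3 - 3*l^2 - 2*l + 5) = -4*l^4 - 11*l^3 - 8*l^2 + l + 10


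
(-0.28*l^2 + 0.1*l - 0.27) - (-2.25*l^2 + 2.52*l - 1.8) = 1.97*l^2 - 2.42*l + 1.53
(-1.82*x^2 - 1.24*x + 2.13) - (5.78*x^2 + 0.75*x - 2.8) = -7.6*x^2 - 1.99*x + 4.93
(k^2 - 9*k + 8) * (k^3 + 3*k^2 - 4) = k^5 - 6*k^4 - 19*k^3 + 20*k^2 + 36*k - 32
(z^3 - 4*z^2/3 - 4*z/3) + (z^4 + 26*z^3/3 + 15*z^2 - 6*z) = z^4 + 29*z^3/3 + 41*z^2/3 - 22*z/3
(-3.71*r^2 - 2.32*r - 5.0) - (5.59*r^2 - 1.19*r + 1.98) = -9.3*r^2 - 1.13*r - 6.98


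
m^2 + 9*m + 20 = (m + 4)*(m + 5)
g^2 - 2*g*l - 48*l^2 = (g - 8*l)*(g + 6*l)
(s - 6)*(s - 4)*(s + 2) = s^3 - 8*s^2 + 4*s + 48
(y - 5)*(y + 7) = y^2 + 2*y - 35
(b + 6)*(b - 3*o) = b^2 - 3*b*o + 6*b - 18*o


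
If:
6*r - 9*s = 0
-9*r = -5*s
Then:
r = 0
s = 0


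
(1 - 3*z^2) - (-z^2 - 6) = 7 - 2*z^2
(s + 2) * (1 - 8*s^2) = -8*s^3 - 16*s^2 + s + 2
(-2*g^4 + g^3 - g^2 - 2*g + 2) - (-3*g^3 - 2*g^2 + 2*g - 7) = -2*g^4 + 4*g^3 + g^2 - 4*g + 9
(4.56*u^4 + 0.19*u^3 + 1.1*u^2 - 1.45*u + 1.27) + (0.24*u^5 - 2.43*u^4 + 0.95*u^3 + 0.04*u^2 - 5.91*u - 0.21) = 0.24*u^5 + 2.13*u^4 + 1.14*u^3 + 1.14*u^2 - 7.36*u + 1.06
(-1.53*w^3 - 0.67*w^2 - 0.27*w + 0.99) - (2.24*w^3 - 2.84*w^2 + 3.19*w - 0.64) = -3.77*w^3 + 2.17*w^2 - 3.46*w + 1.63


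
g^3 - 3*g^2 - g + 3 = (g - 3)*(g - 1)*(g + 1)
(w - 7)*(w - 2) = w^2 - 9*w + 14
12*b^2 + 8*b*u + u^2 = (2*b + u)*(6*b + u)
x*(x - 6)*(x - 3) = x^3 - 9*x^2 + 18*x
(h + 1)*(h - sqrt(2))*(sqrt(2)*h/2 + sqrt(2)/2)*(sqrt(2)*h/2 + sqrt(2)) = h^4/2 - sqrt(2)*h^3/2 + 2*h^3 - 2*sqrt(2)*h^2 + 5*h^2/2 - 5*sqrt(2)*h/2 + h - sqrt(2)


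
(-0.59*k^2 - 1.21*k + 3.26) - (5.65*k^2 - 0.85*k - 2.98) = -6.24*k^2 - 0.36*k + 6.24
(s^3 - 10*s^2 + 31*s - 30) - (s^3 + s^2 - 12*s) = -11*s^2 + 43*s - 30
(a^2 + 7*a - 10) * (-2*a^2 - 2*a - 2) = -2*a^4 - 16*a^3 + 4*a^2 + 6*a + 20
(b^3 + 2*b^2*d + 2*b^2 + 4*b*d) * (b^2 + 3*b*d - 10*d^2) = b^5 + 5*b^4*d + 2*b^4 - 4*b^3*d^2 + 10*b^3*d - 20*b^2*d^3 - 8*b^2*d^2 - 40*b*d^3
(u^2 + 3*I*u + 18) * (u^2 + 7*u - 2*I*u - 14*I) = u^4 + 7*u^3 + I*u^3 + 24*u^2 + 7*I*u^2 + 168*u - 36*I*u - 252*I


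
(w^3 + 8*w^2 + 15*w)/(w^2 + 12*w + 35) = w*(w + 3)/(w + 7)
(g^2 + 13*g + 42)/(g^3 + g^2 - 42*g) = (g + 6)/(g*(g - 6))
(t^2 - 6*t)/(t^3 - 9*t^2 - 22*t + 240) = t/(t^2 - 3*t - 40)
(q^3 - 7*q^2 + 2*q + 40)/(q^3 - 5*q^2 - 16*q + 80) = (q + 2)/(q + 4)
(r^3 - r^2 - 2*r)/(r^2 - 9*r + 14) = r*(r + 1)/(r - 7)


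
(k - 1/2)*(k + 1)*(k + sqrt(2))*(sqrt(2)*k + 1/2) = sqrt(2)*k^4 + sqrt(2)*k^3/2 + 5*k^3/2 + 5*k^2/4 - 5*k/4 + sqrt(2)*k/4 - sqrt(2)/4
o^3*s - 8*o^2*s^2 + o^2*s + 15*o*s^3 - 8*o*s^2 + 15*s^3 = (o - 5*s)*(o - 3*s)*(o*s + s)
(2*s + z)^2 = 4*s^2 + 4*s*z + z^2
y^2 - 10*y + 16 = (y - 8)*(y - 2)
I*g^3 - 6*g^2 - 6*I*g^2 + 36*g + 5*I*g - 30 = (g - 5)*(g + 6*I)*(I*g - I)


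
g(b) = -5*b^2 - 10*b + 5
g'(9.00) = -100.00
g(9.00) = -490.00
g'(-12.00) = 110.00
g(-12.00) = -595.00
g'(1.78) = -27.80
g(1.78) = -28.64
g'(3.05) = -40.50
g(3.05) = -72.01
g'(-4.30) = 33.00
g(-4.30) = -44.45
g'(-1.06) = 0.60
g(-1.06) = 9.98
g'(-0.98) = -0.20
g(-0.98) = 10.00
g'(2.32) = -33.20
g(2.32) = -45.11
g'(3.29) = -42.90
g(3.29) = -82.02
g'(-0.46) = -5.40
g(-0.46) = 8.54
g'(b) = -10*b - 10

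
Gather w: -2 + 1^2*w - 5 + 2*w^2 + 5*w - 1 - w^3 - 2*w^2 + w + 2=-w^3 + 7*w - 6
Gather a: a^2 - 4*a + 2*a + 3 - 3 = a^2 - 2*a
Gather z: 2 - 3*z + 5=7 - 3*z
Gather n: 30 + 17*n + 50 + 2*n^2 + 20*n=2*n^2 + 37*n + 80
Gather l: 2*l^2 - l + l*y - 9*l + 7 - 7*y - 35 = 2*l^2 + l*(y - 10) - 7*y - 28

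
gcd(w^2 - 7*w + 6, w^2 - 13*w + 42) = w - 6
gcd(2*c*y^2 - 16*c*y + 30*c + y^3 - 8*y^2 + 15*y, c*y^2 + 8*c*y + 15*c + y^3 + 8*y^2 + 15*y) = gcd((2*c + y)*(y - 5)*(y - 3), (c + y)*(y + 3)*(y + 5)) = 1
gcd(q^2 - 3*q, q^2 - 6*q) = q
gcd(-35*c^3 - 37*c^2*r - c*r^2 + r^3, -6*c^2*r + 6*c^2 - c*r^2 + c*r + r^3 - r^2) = 1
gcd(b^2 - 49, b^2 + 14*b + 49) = b + 7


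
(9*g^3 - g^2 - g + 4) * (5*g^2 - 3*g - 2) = 45*g^5 - 32*g^4 - 20*g^3 + 25*g^2 - 10*g - 8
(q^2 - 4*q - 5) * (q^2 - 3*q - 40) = q^4 - 7*q^3 - 33*q^2 + 175*q + 200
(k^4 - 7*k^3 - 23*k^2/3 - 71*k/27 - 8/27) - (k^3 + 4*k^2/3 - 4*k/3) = k^4 - 8*k^3 - 9*k^2 - 35*k/27 - 8/27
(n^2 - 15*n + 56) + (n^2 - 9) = 2*n^2 - 15*n + 47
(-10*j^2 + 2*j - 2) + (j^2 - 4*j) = -9*j^2 - 2*j - 2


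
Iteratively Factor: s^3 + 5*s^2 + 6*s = (s + 3)*(s^2 + 2*s) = (s + 2)*(s + 3)*(s)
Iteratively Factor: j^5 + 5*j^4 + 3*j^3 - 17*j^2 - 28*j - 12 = (j + 1)*(j^4 + 4*j^3 - j^2 - 16*j - 12) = (j + 1)*(j + 2)*(j^3 + 2*j^2 - 5*j - 6) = (j - 2)*(j + 1)*(j + 2)*(j^2 + 4*j + 3) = (j - 2)*(j + 1)^2*(j + 2)*(j + 3)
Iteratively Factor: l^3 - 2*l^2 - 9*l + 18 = (l + 3)*(l^2 - 5*l + 6) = (l - 2)*(l + 3)*(l - 3)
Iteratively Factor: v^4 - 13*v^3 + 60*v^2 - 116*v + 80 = (v - 4)*(v^3 - 9*v^2 + 24*v - 20) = (v - 5)*(v - 4)*(v^2 - 4*v + 4) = (v - 5)*(v - 4)*(v - 2)*(v - 2)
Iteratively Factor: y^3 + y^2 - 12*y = (y)*(y^2 + y - 12) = y*(y - 3)*(y + 4)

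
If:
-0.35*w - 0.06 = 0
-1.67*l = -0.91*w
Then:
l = -0.09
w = -0.17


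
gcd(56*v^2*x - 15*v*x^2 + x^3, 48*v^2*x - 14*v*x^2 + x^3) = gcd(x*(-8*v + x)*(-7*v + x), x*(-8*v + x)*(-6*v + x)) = -8*v*x + x^2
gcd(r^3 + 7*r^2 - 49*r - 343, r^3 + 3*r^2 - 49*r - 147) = r^2 - 49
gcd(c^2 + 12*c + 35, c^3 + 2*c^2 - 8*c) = 1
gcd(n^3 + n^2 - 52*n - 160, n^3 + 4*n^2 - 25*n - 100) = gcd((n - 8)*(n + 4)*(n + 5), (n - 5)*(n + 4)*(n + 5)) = n^2 + 9*n + 20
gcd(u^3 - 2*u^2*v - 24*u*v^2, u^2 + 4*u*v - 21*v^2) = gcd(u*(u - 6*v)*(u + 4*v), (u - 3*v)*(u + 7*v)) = 1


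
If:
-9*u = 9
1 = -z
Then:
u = -1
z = -1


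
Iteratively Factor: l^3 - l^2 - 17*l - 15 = (l + 3)*(l^2 - 4*l - 5) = (l - 5)*(l + 3)*(l + 1)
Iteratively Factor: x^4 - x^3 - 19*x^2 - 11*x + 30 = (x + 3)*(x^3 - 4*x^2 - 7*x + 10) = (x - 1)*(x + 3)*(x^2 - 3*x - 10) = (x - 1)*(x + 2)*(x + 3)*(x - 5)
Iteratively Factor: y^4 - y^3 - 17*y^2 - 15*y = (y + 3)*(y^3 - 4*y^2 - 5*y) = (y - 5)*(y + 3)*(y^2 + y) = (y - 5)*(y + 1)*(y + 3)*(y)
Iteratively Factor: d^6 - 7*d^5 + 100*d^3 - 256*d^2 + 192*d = (d + 4)*(d^5 - 11*d^4 + 44*d^3 - 76*d^2 + 48*d) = (d - 2)*(d + 4)*(d^4 - 9*d^3 + 26*d^2 - 24*d) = (d - 4)*(d - 2)*(d + 4)*(d^3 - 5*d^2 + 6*d) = (d - 4)*(d - 2)^2*(d + 4)*(d^2 - 3*d) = (d - 4)*(d - 3)*(d - 2)^2*(d + 4)*(d)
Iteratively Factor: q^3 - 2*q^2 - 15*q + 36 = (q + 4)*(q^2 - 6*q + 9) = (q - 3)*(q + 4)*(q - 3)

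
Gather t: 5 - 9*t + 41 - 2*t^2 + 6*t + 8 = -2*t^2 - 3*t + 54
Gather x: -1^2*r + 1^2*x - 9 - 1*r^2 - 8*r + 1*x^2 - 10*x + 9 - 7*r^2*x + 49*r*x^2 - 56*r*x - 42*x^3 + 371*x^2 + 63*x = -r^2 - 9*r - 42*x^3 + x^2*(49*r + 372) + x*(-7*r^2 - 56*r + 54)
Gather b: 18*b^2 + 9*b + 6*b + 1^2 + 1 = 18*b^2 + 15*b + 2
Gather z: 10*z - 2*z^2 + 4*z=-2*z^2 + 14*z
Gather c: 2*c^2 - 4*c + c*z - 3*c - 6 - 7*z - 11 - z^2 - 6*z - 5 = 2*c^2 + c*(z - 7) - z^2 - 13*z - 22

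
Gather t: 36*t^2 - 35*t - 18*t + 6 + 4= 36*t^2 - 53*t + 10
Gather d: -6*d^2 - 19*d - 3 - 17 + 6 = -6*d^2 - 19*d - 14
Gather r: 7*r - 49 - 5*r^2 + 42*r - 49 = -5*r^2 + 49*r - 98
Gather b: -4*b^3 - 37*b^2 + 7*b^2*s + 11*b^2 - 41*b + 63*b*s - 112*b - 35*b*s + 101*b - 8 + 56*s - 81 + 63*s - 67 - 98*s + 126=-4*b^3 + b^2*(7*s - 26) + b*(28*s - 52) + 21*s - 30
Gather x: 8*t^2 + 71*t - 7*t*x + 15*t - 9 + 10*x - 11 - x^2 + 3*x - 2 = 8*t^2 + 86*t - x^2 + x*(13 - 7*t) - 22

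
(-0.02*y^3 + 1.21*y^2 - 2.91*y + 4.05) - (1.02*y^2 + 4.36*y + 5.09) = -0.02*y^3 + 0.19*y^2 - 7.27*y - 1.04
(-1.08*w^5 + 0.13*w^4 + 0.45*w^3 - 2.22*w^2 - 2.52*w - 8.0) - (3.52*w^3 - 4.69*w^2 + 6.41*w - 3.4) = -1.08*w^5 + 0.13*w^4 - 3.07*w^3 + 2.47*w^2 - 8.93*w - 4.6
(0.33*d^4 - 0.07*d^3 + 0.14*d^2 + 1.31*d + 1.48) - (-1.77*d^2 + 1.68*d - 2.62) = 0.33*d^4 - 0.07*d^3 + 1.91*d^2 - 0.37*d + 4.1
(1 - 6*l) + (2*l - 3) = -4*l - 2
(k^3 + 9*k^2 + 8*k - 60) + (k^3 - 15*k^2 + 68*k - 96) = 2*k^3 - 6*k^2 + 76*k - 156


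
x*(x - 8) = x^2 - 8*x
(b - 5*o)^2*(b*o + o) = b^3*o - 10*b^2*o^2 + b^2*o + 25*b*o^3 - 10*b*o^2 + 25*o^3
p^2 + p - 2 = (p - 1)*(p + 2)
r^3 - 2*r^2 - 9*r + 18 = (r - 3)*(r - 2)*(r + 3)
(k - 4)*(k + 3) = k^2 - k - 12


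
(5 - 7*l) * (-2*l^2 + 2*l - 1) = 14*l^3 - 24*l^2 + 17*l - 5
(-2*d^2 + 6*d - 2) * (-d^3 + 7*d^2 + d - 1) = 2*d^5 - 20*d^4 + 42*d^3 - 6*d^2 - 8*d + 2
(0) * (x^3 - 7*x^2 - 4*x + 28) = 0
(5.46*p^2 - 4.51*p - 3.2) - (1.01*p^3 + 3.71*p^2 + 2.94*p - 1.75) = -1.01*p^3 + 1.75*p^2 - 7.45*p - 1.45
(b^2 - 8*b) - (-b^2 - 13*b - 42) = 2*b^2 + 5*b + 42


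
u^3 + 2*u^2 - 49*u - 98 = (u - 7)*(u + 2)*(u + 7)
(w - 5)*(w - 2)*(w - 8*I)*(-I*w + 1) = -I*w^4 - 7*w^3 + 7*I*w^3 + 49*w^2 - 18*I*w^2 - 70*w + 56*I*w - 80*I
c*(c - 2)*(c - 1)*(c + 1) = c^4 - 2*c^3 - c^2 + 2*c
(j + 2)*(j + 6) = j^2 + 8*j + 12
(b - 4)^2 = b^2 - 8*b + 16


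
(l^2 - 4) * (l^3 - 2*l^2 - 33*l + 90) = l^5 - 2*l^4 - 37*l^3 + 98*l^2 + 132*l - 360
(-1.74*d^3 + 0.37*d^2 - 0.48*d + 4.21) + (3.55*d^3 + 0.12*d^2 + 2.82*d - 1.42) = 1.81*d^3 + 0.49*d^2 + 2.34*d + 2.79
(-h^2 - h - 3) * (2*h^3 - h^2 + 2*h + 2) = -2*h^5 - h^4 - 7*h^3 - h^2 - 8*h - 6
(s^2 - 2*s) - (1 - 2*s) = s^2 - 1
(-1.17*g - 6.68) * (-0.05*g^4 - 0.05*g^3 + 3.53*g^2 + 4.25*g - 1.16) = 0.0585*g^5 + 0.3925*g^4 - 3.7961*g^3 - 28.5529*g^2 - 27.0328*g + 7.7488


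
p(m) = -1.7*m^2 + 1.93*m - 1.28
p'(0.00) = 1.93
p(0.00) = -1.28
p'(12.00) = -38.87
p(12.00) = -222.92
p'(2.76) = -7.45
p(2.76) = -8.90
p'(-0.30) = 2.95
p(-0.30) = -2.01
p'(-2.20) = 9.41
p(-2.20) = -13.75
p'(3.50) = -9.97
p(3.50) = -15.35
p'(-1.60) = 7.37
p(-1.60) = -8.72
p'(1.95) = -4.70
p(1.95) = -3.98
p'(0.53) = 0.13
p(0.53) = -0.73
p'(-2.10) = 9.07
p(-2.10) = -12.83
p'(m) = 1.93 - 3.4*m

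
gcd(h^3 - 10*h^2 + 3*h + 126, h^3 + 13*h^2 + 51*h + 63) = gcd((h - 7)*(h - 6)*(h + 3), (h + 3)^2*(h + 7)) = h + 3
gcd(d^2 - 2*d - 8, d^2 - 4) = d + 2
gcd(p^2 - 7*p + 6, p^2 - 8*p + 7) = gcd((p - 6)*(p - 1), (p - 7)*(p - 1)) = p - 1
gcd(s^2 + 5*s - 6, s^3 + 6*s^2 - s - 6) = s^2 + 5*s - 6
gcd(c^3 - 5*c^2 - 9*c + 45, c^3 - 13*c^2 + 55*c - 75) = c^2 - 8*c + 15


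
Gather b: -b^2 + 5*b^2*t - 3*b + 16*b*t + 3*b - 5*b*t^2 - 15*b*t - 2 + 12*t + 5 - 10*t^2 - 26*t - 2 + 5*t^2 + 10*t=b^2*(5*t - 1) + b*(-5*t^2 + t) - 5*t^2 - 4*t + 1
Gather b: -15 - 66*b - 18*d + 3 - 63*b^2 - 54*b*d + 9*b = -63*b^2 + b*(-54*d - 57) - 18*d - 12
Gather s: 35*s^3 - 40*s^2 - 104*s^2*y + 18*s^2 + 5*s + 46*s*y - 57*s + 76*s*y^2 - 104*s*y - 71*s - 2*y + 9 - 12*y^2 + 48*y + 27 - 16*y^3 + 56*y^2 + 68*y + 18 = 35*s^3 + s^2*(-104*y - 22) + s*(76*y^2 - 58*y - 123) - 16*y^3 + 44*y^2 + 114*y + 54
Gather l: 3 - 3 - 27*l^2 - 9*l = -27*l^2 - 9*l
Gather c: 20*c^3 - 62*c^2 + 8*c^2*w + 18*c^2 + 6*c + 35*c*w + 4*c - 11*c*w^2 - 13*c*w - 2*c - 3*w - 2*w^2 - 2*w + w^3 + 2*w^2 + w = 20*c^3 + c^2*(8*w - 44) + c*(-11*w^2 + 22*w + 8) + w^3 - 4*w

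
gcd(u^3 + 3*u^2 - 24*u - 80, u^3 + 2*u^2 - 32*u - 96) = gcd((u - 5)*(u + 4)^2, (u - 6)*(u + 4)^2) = u^2 + 8*u + 16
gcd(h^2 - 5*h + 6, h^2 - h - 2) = h - 2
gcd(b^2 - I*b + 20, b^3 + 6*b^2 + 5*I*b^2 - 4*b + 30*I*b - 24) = b + 4*I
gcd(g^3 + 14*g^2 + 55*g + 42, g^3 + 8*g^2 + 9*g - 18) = g + 6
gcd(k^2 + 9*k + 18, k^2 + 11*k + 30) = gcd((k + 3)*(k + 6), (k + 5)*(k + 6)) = k + 6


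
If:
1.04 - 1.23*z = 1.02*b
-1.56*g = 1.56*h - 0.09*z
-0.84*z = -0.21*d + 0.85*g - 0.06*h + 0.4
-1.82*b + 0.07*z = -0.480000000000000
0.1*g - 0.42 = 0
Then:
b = 0.29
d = 22.52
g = 4.20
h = -4.16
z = 0.61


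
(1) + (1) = 2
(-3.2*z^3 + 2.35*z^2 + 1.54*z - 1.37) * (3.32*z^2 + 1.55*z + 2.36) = -10.624*z^5 + 2.842*z^4 + 1.2033*z^3 + 3.3846*z^2 + 1.5109*z - 3.2332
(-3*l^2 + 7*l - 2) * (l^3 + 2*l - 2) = -3*l^5 + 7*l^4 - 8*l^3 + 20*l^2 - 18*l + 4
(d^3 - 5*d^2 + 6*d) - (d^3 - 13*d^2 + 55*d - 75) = 8*d^2 - 49*d + 75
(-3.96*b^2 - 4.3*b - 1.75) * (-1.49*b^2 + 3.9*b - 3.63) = 5.9004*b^4 - 9.037*b^3 + 0.212299999999999*b^2 + 8.784*b + 6.3525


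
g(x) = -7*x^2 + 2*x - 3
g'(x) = 2 - 14*x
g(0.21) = -2.89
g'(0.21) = -0.94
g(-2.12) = -38.70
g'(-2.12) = 31.68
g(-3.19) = -80.61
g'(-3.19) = 46.66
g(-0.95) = -11.22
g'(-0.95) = 15.30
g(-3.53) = -97.29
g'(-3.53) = 51.42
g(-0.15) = -3.46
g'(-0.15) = 4.10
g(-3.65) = -103.56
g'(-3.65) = 53.10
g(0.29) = -3.01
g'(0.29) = -2.06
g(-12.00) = -1035.00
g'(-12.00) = 170.00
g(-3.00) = -72.00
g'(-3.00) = 44.00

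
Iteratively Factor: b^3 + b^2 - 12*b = (b)*(b^2 + b - 12) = b*(b - 3)*(b + 4)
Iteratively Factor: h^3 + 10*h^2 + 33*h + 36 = (h + 3)*(h^2 + 7*h + 12) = (h + 3)*(h + 4)*(h + 3)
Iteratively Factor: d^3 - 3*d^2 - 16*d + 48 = (d - 3)*(d^2 - 16) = (d - 4)*(d - 3)*(d + 4)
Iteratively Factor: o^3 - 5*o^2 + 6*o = (o - 2)*(o^2 - 3*o) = (o - 3)*(o - 2)*(o)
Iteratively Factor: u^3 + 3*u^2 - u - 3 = (u + 1)*(u^2 + 2*u - 3) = (u + 1)*(u + 3)*(u - 1)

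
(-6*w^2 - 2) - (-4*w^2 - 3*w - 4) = -2*w^2 + 3*w + 2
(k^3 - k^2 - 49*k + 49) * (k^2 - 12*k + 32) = k^5 - 13*k^4 - 5*k^3 + 605*k^2 - 2156*k + 1568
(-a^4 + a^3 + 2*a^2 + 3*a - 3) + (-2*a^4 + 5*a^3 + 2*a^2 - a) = -3*a^4 + 6*a^3 + 4*a^2 + 2*a - 3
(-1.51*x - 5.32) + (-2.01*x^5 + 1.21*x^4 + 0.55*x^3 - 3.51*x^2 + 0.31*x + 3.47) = -2.01*x^5 + 1.21*x^4 + 0.55*x^3 - 3.51*x^2 - 1.2*x - 1.85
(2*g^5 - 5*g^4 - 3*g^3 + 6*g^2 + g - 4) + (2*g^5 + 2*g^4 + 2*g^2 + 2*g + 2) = 4*g^5 - 3*g^4 - 3*g^3 + 8*g^2 + 3*g - 2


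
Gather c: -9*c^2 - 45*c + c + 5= -9*c^2 - 44*c + 5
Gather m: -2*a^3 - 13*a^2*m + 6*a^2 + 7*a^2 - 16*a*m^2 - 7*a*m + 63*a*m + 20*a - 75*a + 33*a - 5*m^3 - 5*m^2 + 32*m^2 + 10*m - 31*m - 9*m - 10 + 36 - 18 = -2*a^3 + 13*a^2 - 22*a - 5*m^3 + m^2*(27 - 16*a) + m*(-13*a^2 + 56*a - 30) + 8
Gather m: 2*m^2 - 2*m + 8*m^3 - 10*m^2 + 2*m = 8*m^3 - 8*m^2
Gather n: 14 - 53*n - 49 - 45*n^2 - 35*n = -45*n^2 - 88*n - 35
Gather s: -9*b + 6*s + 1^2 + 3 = -9*b + 6*s + 4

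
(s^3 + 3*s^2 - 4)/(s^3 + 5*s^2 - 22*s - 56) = (s^2 + s - 2)/(s^2 + 3*s - 28)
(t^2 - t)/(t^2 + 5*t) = (t - 1)/(t + 5)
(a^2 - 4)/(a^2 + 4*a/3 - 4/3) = 3*(a - 2)/(3*a - 2)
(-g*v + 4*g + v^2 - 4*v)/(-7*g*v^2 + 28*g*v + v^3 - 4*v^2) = (-g + v)/(v*(-7*g + v))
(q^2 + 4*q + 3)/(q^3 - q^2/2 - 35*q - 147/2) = 2*(q + 1)/(2*q^2 - 7*q - 49)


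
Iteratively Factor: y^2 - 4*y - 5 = (y - 5)*(y + 1)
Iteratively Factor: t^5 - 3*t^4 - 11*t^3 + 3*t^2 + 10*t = (t - 1)*(t^4 - 2*t^3 - 13*t^2 - 10*t) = (t - 1)*(t + 2)*(t^3 - 4*t^2 - 5*t) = t*(t - 1)*(t + 2)*(t^2 - 4*t - 5) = t*(t - 5)*(t - 1)*(t + 2)*(t + 1)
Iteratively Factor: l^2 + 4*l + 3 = (l + 3)*(l + 1)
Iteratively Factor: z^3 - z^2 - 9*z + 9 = (z - 1)*(z^2 - 9) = (z - 1)*(z + 3)*(z - 3)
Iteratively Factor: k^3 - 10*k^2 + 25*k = (k - 5)*(k^2 - 5*k) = (k - 5)^2*(k)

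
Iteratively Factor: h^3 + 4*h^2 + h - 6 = (h - 1)*(h^2 + 5*h + 6) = (h - 1)*(h + 3)*(h + 2)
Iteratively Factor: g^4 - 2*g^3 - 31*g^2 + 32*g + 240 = (g - 5)*(g^3 + 3*g^2 - 16*g - 48) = (g - 5)*(g - 4)*(g^2 + 7*g + 12) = (g - 5)*(g - 4)*(g + 3)*(g + 4)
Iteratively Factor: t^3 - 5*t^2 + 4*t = (t - 4)*(t^2 - t) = t*(t - 4)*(t - 1)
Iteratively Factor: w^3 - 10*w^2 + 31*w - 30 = (w - 5)*(w^2 - 5*w + 6) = (w - 5)*(w - 3)*(w - 2)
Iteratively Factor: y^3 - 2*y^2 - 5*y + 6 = (y + 2)*(y^2 - 4*y + 3) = (y - 3)*(y + 2)*(y - 1)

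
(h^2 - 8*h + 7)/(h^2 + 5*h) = (h^2 - 8*h + 7)/(h*(h + 5))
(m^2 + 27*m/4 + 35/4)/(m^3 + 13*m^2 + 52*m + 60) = (m + 7/4)/(m^2 + 8*m + 12)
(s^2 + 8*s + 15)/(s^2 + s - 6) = (s + 5)/(s - 2)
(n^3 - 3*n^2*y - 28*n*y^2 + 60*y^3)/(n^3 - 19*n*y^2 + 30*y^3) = (-n + 6*y)/(-n + 3*y)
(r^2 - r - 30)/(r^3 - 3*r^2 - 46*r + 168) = (r + 5)/(r^2 + 3*r - 28)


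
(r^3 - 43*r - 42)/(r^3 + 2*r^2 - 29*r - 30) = (r - 7)/(r - 5)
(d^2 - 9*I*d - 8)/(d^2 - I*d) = (d - 8*I)/d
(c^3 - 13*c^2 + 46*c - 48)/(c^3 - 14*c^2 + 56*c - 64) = (c - 3)/(c - 4)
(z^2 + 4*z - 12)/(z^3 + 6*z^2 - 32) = (z + 6)/(z^2 + 8*z + 16)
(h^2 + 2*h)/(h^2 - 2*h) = (h + 2)/(h - 2)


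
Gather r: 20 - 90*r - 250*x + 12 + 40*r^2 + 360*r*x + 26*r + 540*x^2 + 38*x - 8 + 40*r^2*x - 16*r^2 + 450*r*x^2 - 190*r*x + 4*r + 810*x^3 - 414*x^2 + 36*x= r^2*(40*x + 24) + r*(450*x^2 + 170*x - 60) + 810*x^3 + 126*x^2 - 176*x + 24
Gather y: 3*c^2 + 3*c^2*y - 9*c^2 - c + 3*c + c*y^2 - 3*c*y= -6*c^2 + c*y^2 + 2*c + y*(3*c^2 - 3*c)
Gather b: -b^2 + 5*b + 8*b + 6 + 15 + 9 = -b^2 + 13*b + 30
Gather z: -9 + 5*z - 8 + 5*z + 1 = 10*z - 16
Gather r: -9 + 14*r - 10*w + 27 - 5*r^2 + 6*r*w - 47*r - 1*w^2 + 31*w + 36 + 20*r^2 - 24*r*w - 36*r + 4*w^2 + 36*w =15*r^2 + r*(-18*w - 69) + 3*w^2 + 57*w + 54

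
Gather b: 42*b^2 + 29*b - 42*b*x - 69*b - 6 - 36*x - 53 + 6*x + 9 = 42*b^2 + b*(-42*x - 40) - 30*x - 50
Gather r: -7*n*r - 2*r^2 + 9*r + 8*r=-2*r^2 + r*(17 - 7*n)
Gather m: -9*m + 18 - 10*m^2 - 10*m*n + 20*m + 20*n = -10*m^2 + m*(11 - 10*n) + 20*n + 18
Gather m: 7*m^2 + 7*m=7*m^2 + 7*m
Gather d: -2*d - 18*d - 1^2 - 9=-20*d - 10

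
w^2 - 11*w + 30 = (w - 6)*(w - 5)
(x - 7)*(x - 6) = x^2 - 13*x + 42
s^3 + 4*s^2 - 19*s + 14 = (s - 2)*(s - 1)*(s + 7)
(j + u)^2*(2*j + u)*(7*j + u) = 14*j^4 + 37*j^3*u + 33*j^2*u^2 + 11*j*u^3 + u^4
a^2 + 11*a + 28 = (a + 4)*(a + 7)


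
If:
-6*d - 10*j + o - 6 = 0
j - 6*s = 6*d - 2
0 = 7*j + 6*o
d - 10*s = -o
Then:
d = 364/2517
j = -516/839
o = 602/839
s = 217/2517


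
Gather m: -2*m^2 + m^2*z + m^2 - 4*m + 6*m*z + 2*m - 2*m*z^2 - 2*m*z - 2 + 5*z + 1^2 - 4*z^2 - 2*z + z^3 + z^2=m^2*(z - 1) + m*(-2*z^2 + 4*z - 2) + z^3 - 3*z^2 + 3*z - 1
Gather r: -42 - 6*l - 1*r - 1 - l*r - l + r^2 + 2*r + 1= -7*l + r^2 + r*(1 - l) - 42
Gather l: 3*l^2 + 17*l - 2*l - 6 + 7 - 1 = 3*l^2 + 15*l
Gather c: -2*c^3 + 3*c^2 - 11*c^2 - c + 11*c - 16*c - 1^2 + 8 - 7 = -2*c^3 - 8*c^2 - 6*c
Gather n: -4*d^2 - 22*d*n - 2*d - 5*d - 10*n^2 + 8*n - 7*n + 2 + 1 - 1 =-4*d^2 - 7*d - 10*n^2 + n*(1 - 22*d) + 2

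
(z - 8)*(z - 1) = z^2 - 9*z + 8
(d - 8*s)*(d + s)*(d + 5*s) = d^3 - 2*d^2*s - 43*d*s^2 - 40*s^3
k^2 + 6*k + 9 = (k + 3)^2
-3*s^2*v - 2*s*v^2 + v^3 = v*(-3*s + v)*(s + v)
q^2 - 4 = (q - 2)*(q + 2)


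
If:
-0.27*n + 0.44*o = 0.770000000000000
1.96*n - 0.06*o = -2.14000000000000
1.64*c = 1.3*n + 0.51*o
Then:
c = -0.50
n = -1.06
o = 1.10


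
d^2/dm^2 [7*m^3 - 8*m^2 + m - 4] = 42*m - 16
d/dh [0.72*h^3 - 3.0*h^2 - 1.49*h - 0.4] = 2.16*h^2 - 6.0*h - 1.49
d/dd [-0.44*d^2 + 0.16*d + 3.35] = 0.16 - 0.88*d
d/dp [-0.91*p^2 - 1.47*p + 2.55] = -1.82*p - 1.47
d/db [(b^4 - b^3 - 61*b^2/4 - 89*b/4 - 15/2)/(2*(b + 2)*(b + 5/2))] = (16*b^3 + 36*b^2 - 120*b - 155)/(4*(4*b^2 + 20*b + 25))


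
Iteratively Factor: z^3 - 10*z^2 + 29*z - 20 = (z - 1)*(z^2 - 9*z + 20) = (z - 4)*(z - 1)*(z - 5)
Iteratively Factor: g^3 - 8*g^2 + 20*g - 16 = (g - 2)*(g^2 - 6*g + 8) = (g - 2)^2*(g - 4)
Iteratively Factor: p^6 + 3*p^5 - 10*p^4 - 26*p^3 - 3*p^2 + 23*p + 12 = (p + 1)*(p^5 + 2*p^4 - 12*p^3 - 14*p^2 + 11*p + 12) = (p - 3)*(p + 1)*(p^4 + 5*p^3 + 3*p^2 - 5*p - 4) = (p - 3)*(p + 1)^2*(p^3 + 4*p^2 - p - 4) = (p - 3)*(p + 1)^2*(p + 4)*(p^2 - 1) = (p - 3)*(p - 1)*(p + 1)^2*(p + 4)*(p + 1)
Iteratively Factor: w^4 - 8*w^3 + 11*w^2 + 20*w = (w - 5)*(w^3 - 3*w^2 - 4*w) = (w - 5)*(w - 4)*(w^2 + w) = (w - 5)*(w - 4)*(w + 1)*(w)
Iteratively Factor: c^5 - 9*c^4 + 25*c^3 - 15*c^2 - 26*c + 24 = (c - 3)*(c^4 - 6*c^3 + 7*c^2 + 6*c - 8) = (c - 3)*(c - 2)*(c^3 - 4*c^2 - c + 4) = (c - 3)*(c - 2)*(c + 1)*(c^2 - 5*c + 4) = (c - 4)*(c - 3)*(c - 2)*(c + 1)*(c - 1)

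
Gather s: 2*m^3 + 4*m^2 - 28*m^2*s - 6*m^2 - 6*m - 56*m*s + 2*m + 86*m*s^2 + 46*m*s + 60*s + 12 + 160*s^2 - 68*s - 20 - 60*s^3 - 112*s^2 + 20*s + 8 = 2*m^3 - 2*m^2 - 4*m - 60*s^3 + s^2*(86*m + 48) + s*(-28*m^2 - 10*m + 12)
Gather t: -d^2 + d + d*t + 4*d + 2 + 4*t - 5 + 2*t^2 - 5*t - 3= -d^2 + 5*d + 2*t^2 + t*(d - 1) - 6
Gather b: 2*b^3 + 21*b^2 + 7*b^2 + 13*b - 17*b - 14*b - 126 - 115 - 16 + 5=2*b^3 + 28*b^2 - 18*b - 252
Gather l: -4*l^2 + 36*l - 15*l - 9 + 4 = -4*l^2 + 21*l - 5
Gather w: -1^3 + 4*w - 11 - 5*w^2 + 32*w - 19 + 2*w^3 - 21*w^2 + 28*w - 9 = 2*w^3 - 26*w^2 + 64*w - 40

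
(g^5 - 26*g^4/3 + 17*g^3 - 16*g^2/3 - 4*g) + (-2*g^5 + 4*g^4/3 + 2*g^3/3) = -g^5 - 22*g^4/3 + 53*g^3/3 - 16*g^2/3 - 4*g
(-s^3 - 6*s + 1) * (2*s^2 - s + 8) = -2*s^5 + s^4 - 20*s^3 + 8*s^2 - 49*s + 8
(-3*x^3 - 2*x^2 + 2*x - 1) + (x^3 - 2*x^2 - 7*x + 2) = -2*x^3 - 4*x^2 - 5*x + 1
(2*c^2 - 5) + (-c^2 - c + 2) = c^2 - c - 3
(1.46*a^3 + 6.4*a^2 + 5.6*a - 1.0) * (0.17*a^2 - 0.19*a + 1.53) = 0.2482*a^5 + 0.8106*a^4 + 1.9698*a^3 + 8.558*a^2 + 8.758*a - 1.53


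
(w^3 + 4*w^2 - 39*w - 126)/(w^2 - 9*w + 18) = (w^2 + 10*w + 21)/(w - 3)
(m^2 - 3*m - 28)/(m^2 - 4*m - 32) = (m - 7)/(m - 8)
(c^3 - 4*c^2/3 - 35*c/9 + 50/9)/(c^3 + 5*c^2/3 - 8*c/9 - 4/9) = (9*c^2 - 30*c + 25)/(9*c^2 - 3*c - 2)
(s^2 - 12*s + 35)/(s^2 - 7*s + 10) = (s - 7)/(s - 2)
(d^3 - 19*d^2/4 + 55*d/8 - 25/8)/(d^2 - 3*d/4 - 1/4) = (8*d^2 - 30*d + 25)/(2*(4*d + 1))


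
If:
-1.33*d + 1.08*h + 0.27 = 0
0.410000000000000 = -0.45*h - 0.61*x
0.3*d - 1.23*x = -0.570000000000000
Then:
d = -0.83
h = -1.27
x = 0.26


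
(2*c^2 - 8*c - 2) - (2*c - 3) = 2*c^2 - 10*c + 1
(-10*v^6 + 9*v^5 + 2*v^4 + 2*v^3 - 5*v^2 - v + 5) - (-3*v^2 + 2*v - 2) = -10*v^6 + 9*v^5 + 2*v^4 + 2*v^3 - 2*v^2 - 3*v + 7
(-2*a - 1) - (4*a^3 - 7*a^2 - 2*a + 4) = -4*a^3 + 7*a^2 - 5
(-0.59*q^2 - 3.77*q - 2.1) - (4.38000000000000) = -0.59*q^2 - 3.77*q - 6.48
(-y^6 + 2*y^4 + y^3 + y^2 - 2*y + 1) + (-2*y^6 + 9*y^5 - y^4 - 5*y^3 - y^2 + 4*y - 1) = -3*y^6 + 9*y^5 + y^4 - 4*y^3 + 2*y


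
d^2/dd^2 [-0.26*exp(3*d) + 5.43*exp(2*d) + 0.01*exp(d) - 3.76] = (-2.34*exp(2*d) + 21.72*exp(d) + 0.01)*exp(d)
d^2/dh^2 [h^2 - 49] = 2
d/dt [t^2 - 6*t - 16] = 2*t - 6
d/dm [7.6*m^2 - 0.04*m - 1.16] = 15.2*m - 0.04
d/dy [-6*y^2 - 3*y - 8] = -12*y - 3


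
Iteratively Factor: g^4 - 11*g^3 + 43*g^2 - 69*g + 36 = (g - 1)*(g^3 - 10*g^2 + 33*g - 36) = (g - 3)*(g - 1)*(g^2 - 7*g + 12) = (g - 3)^2*(g - 1)*(g - 4)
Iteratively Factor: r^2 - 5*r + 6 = (r - 2)*(r - 3)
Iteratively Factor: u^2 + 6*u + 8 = (u + 4)*(u + 2)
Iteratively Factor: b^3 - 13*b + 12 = (b - 1)*(b^2 + b - 12) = (b - 1)*(b + 4)*(b - 3)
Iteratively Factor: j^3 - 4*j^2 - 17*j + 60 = (j - 3)*(j^2 - j - 20) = (j - 5)*(j - 3)*(j + 4)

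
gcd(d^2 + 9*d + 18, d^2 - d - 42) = d + 6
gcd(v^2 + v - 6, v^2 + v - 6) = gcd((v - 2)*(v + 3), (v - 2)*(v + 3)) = v^2 + v - 6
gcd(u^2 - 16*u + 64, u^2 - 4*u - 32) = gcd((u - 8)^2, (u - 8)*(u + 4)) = u - 8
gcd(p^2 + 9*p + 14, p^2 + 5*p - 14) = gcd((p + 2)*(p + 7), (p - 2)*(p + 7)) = p + 7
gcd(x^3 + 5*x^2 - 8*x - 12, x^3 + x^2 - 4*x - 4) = x^2 - x - 2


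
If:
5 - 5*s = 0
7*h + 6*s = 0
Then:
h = -6/7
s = 1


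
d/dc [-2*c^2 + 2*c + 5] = 2 - 4*c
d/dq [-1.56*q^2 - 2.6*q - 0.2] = -3.12*q - 2.6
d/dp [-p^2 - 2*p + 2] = -2*p - 2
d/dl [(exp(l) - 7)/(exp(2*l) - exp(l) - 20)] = (-(exp(l) - 7)*(2*exp(l) - 1) + exp(2*l) - exp(l) - 20)*exp(l)/(-exp(2*l) + exp(l) + 20)^2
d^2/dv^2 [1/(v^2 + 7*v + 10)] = 2*(-v^2 - 7*v + (2*v + 7)^2 - 10)/(v^2 + 7*v + 10)^3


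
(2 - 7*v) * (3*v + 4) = -21*v^2 - 22*v + 8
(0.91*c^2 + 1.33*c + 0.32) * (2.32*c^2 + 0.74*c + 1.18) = 2.1112*c^4 + 3.759*c^3 + 2.8004*c^2 + 1.8062*c + 0.3776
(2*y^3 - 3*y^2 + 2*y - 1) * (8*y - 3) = 16*y^4 - 30*y^3 + 25*y^2 - 14*y + 3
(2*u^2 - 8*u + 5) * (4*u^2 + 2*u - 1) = 8*u^4 - 28*u^3 + 2*u^2 + 18*u - 5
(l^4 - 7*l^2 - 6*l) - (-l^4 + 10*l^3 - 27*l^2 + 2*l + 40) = 2*l^4 - 10*l^3 + 20*l^2 - 8*l - 40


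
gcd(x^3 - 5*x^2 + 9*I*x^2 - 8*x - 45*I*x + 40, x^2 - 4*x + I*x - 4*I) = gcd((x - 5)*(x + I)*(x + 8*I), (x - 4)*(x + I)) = x + I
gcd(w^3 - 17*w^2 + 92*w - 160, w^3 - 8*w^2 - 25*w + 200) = w^2 - 13*w + 40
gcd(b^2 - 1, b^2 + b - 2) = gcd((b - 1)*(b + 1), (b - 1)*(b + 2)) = b - 1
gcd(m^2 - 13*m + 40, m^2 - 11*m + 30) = m - 5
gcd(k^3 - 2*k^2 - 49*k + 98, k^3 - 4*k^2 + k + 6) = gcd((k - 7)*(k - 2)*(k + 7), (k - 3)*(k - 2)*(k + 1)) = k - 2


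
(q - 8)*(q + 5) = q^2 - 3*q - 40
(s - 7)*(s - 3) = s^2 - 10*s + 21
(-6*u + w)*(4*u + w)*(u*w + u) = -24*u^3*w - 24*u^3 - 2*u^2*w^2 - 2*u^2*w + u*w^3 + u*w^2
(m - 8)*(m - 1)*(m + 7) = m^3 - 2*m^2 - 55*m + 56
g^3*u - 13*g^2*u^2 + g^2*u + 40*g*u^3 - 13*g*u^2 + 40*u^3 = (g - 8*u)*(g - 5*u)*(g*u + u)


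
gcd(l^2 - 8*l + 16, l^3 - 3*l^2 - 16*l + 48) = l - 4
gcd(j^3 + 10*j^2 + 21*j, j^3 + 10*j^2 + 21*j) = j^3 + 10*j^2 + 21*j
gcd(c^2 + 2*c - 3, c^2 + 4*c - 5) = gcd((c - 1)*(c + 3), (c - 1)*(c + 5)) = c - 1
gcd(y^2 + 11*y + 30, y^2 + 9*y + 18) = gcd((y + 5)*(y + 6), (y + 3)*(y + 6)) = y + 6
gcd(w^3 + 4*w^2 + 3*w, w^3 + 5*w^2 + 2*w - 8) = 1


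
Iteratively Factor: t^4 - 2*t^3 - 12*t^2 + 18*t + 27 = (t - 3)*(t^3 + t^2 - 9*t - 9) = (t - 3)*(t + 3)*(t^2 - 2*t - 3) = (t - 3)^2*(t + 3)*(t + 1)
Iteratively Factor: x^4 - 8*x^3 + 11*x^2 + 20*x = (x - 4)*(x^3 - 4*x^2 - 5*x) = x*(x - 4)*(x^2 - 4*x - 5) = x*(x - 5)*(x - 4)*(x + 1)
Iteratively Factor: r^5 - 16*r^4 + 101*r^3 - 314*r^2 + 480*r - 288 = (r - 4)*(r^4 - 12*r^3 + 53*r^2 - 102*r + 72) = (r - 4)*(r - 2)*(r^3 - 10*r^2 + 33*r - 36) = (r - 4)*(r - 3)*(r - 2)*(r^2 - 7*r + 12) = (r - 4)*(r - 3)^2*(r - 2)*(r - 4)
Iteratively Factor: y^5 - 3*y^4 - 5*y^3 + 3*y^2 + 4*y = (y)*(y^4 - 3*y^3 - 5*y^2 + 3*y + 4) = y*(y + 1)*(y^3 - 4*y^2 - y + 4) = y*(y - 1)*(y + 1)*(y^2 - 3*y - 4) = y*(y - 4)*(y - 1)*(y + 1)*(y + 1)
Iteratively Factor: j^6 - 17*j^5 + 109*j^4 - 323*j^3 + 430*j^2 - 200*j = (j - 5)*(j^5 - 12*j^4 + 49*j^3 - 78*j^2 + 40*j) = (j - 5)*(j - 4)*(j^4 - 8*j^3 + 17*j^2 - 10*j) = (j - 5)*(j - 4)*(j - 2)*(j^3 - 6*j^2 + 5*j) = (j - 5)*(j - 4)*(j - 2)*(j - 1)*(j^2 - 5*j) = j*(j - 5)*(j - 4)*(j - 2)*(j - 1)*(j - 5)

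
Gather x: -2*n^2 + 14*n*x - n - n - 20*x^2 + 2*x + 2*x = -2*n^2 - 2*n - 20*x^2 + x*(14*n + 4)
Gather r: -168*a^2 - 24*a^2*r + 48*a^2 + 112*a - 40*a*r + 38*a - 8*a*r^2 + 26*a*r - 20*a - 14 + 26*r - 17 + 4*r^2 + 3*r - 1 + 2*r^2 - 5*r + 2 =-120*a^2 + 130*a + r^2*(6 - 8*a) + r*(-24*a^2 - 14*a + 24) - 30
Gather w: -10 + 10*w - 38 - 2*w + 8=8*w - 40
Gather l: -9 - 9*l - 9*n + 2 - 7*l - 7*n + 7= -16*l - 16*n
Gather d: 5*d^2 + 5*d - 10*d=5*d^2 - 5*d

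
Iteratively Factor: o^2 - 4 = (o + 2)*(o - 2)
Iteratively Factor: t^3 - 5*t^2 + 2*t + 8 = (t + 1)*(t^2 - 6*t + 8) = (t - 4)*(t + 1)*(t - 2)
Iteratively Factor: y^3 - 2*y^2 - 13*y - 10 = (y + 2)*(y^2 - 4*y - 5) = (y - 5)*(y + 2)*(y + 1)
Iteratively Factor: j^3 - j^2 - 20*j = (j)*(j^2 - j - 20) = j*(j - 5)*(j + 4)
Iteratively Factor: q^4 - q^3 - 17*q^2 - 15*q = (q)*(q^3 - q^2 - 17*q - 15) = q*(q + 3)*(q^2 - 4*q - 5) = q*(q - 5)*(q + 3)*(q + 1)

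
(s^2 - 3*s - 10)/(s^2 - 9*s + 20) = (s + 2)/(s - 4)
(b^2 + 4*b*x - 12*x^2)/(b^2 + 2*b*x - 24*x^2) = (-b + 2*x)/(-b + 4*x)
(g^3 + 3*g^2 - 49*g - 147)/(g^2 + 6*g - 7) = (g^2 - 4*g - 21)/(g - 1)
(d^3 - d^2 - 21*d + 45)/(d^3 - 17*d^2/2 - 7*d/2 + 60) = 2*(d^2 + 2*d - 15)/(2*d^2 - 11*d - 40)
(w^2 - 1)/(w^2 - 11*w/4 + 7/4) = 4*(w + 1)/(4*w - 7)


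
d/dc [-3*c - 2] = -3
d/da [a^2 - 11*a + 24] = 2*a - 11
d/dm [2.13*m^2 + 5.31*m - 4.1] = 4.26*m + 5.31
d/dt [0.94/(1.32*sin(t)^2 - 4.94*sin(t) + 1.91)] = (4.6436 - 2.4816*sin(t))*cos(t)/(1.32*sin(t)^2 - 4.94*sin(t) + 1.91)^2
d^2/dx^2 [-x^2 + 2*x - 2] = -2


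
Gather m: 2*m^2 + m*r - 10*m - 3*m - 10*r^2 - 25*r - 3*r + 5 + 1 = 2*m^2 + m*(r - 13) - 10*r^2 - 28*r + 6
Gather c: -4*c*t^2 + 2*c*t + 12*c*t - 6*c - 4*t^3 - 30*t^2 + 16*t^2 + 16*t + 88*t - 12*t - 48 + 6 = c*(-4*t^2 + 14*t - 6) - 4*t^3 - 14*t^2 + 92*t - 42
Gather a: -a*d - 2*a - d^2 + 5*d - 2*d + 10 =a*(-d - 2) - d^2 + 3*d + 10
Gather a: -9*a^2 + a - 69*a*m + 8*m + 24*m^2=-9*a^2 + a*(1 - 69*m) + 24*m^2 + 8*m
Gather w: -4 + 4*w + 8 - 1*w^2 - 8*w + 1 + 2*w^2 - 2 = w^2 - 4*w + 3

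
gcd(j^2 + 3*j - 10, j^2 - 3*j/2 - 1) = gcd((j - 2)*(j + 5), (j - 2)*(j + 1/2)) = j - 2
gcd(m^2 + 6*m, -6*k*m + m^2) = m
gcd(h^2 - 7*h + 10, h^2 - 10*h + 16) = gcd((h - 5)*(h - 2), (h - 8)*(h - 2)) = h - 2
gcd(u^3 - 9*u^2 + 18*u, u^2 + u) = u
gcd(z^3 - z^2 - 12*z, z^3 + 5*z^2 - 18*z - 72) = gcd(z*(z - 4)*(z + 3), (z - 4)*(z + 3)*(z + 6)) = z^2 - z - 12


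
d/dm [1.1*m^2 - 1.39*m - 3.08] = 2.2*m - 1.39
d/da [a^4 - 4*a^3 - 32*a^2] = 4*a*(a^2 - 3*a - 16)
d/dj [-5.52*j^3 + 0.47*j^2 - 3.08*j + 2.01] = -16.56*j^2 + 0.94*j - 3.08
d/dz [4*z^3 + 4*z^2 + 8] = 4*z*(3*z + 2)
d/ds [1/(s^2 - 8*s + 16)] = 2*(4 - s)/(s^2 - 8*s + 16)^2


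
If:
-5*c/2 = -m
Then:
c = 2*m/5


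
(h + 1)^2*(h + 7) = h^3 + 9*h^2 + 15*h + 7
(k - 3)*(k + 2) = k^2 - k - 6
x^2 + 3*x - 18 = (x - 3)*(x + 6)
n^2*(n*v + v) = n^3*v + n^2*v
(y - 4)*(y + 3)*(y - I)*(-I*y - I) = -I*y^4 - y^3 + 13*I*y^2 + 13*y + 12*I*y + 12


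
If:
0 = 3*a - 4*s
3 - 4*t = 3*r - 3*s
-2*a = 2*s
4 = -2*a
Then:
No Solution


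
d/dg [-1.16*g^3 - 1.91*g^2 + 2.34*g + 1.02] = -3.48*g^2 - 3.82*g + 2.34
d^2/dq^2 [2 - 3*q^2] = -6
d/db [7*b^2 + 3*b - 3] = 14*b + 3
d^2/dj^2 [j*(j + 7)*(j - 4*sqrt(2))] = 6*j - 8*sqrt(2) + 14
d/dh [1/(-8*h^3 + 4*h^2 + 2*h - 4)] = (12*h^2 - 4*h - 1)/(2*(4*h^3 - 2*h^2 - h + 2)^2)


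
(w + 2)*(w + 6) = w^2 + 8*w + 12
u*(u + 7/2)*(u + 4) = u^3 + 15*u^2/2 + 14*u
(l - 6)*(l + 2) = l^2 - 4*l - 12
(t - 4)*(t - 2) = t^2 - 6*t + 8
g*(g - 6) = g^2 - 6*g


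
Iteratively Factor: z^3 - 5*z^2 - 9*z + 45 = (z - 5)*(z^2 - 9) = (z - 5)*(z + 3)*(z - 3)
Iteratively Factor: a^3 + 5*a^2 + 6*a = (a + 3)*(a^2 + 2*a) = a*(a + 3)*(a + 2)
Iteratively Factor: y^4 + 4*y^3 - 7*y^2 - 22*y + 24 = (y + 3)*(y^3 + y^2 - 10*y + 8) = (y - 2)*(y + 3)*(y^2 + 3*y - 4) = (y - 2)*(y - 1)*(y + 3)*(y + 4)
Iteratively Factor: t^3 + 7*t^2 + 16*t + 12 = (t + 2)*(t^2 + 5*t + 6) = (t + 2)*(t + 3)*(t + 2)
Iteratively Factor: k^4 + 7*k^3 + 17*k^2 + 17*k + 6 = (k + 1)*(k^3 + 6*k^2 + 11*k + 6) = (k + 1)^2*(k^2 + 5*k + 6) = (k + 1)^2*(k + 2)*(k + 3)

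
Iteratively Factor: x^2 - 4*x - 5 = (x + 1)*(x - 5)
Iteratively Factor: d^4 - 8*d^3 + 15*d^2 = (d - 5)*(d^3 - 3*d^2) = d*(d - 5)*(d^2 - 3*d) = d^2*(d - 5)*(d - 3)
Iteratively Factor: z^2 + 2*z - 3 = (z + 3)*(z - 1)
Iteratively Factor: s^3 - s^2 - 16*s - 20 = (s - 5)*(s^2 + 4*s + 4) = (s - 5)*(s + 2)*(s + 2)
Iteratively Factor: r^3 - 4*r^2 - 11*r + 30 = (r - 5)*(r^2 + r - 6) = (r - 5)*(r - 2)*(r + 3)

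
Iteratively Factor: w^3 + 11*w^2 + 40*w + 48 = (w + 4)*(w^2 + 7*w + 12) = (w + 3)*(w + 4)*(w + 4)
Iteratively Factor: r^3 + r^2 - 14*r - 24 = (r - 4)*(r^2 + 5*r + 6) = (r - 4)*(r + 3)*(r + 2)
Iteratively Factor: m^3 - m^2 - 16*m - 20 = (m + 2)*(m^2 - 3*m - 10) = (m - 5)*(m + 2)*(m + 2)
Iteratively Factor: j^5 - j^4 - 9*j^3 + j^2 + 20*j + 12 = (j + 1)*(j^4 - 2*j^3 - 7*j^2 + 8*j + 12) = (j - 3)*(j + 1)*(j^3 + j^2 - 4*j - 4) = (j - 3)*(j + 1)^2*(j^2 - 4) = (j - 3)*(j + 1)^2*(j + 2)*(j - 2)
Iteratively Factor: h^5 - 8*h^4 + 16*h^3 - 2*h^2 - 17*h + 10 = (h - 1)*(h^4 - 7*h^3 + 9*h^2 + 7*h - 10) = (h - 1)^2*(h^3 - 6*h^2 + 3*h + 10) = (h - 1)^2*(h + 1)*(h^2 - 7*h + 10) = (h - 5)*(h - 1)^2*(h + 1)*(h - 2)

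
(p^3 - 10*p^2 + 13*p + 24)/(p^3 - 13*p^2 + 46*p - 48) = (p + 1)/(p - 2)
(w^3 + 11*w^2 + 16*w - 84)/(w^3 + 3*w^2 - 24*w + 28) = (w + 6)/(w - 2)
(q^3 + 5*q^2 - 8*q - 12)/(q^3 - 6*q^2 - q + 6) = (q^2 + 4*q - 12)/(q^2 - 7*q + 6)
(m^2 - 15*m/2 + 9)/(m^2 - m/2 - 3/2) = (m - 6)/(m + 1)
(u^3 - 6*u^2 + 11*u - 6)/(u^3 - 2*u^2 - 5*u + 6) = (u - 2)/(u + 2)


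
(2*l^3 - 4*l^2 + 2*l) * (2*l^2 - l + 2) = 4*l^5 - 10*l^4 + 12*l^3 - 10*l^2 + 4*l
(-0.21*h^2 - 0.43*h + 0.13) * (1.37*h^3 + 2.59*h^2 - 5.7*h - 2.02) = -0.2877*h^5 - 1.133*h^4 + 0.2614*h^3 + 3.2119*h^2 + 0.1276*h - 0.2626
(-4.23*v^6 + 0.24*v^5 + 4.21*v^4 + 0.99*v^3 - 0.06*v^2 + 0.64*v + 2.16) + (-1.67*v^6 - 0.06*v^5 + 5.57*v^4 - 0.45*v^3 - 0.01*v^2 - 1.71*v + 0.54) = -5.9*v^6 + 0.18*v^5 + 9.78*v^4 + 0.54*v^3 - 0.07*v^2 - 1.07*v + 2.7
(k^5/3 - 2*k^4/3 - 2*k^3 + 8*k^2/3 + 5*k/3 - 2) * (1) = k^5/3 - 2*k^4/3 - 2*k^3 + 8*k^2/3 + 5*k/3 - 2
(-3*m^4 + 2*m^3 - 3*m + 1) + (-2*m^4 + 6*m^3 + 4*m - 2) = -5*m^4 + 8*m^3 + m - 1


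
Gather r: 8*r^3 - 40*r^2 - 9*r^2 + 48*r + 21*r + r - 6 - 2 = 8*r^3 - 49*r^2 + 70*r - 8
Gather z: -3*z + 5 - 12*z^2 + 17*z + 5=-12*z^2 + 14*z + 10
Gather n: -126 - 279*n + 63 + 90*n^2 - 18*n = 90*n^2 - 297*n - 63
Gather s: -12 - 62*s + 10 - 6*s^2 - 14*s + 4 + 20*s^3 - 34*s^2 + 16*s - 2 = 20*s^3 - 40*s^2 - 60*s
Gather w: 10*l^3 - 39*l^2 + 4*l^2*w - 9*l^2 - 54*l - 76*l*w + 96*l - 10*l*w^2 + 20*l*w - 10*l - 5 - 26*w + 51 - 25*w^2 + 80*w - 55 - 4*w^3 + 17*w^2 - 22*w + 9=10*l^3 - 48*l^2 + 32*l - 4*w^3 + w^2*(-10*l - 8) + w*(4*l^2 - 56*l + 32)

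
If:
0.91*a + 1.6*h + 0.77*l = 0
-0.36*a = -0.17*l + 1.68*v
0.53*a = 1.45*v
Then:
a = 2.73584905660377*v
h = -9.10004855715871*v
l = 15.6759156492786*v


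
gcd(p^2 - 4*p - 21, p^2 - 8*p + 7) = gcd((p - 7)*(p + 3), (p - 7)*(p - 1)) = p - 7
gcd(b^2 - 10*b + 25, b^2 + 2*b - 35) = b - 5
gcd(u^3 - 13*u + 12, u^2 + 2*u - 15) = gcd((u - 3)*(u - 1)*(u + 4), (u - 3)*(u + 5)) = u - 3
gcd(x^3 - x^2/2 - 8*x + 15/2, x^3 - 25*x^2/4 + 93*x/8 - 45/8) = x - 5/2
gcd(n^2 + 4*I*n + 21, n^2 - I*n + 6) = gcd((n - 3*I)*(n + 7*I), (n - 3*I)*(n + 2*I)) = n - 3*I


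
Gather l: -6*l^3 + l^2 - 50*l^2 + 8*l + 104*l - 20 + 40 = -6*l^3 - 49*l^2 + 112*l + 20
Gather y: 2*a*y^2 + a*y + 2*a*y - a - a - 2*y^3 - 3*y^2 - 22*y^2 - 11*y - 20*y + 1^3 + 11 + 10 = -2*a - 2*y^3 + y^2*(2*a - 25) + y*(3*a - 31) + 22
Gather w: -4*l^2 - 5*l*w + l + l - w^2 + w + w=-4*l^2 + 2*l - w^2 + w*(2 - 5*l)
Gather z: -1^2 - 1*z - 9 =-z - 10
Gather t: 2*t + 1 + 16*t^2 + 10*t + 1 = 16*t^2 + 12*t + 2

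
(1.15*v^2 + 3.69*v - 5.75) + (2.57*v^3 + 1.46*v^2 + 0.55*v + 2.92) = 2.57*v^3 + 2.61*v^2 + 4.24*v - 2.83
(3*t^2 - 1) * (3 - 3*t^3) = -9*t^5 + 3*t^3 + 9*t^2 - 3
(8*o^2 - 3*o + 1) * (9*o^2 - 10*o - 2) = 72*o^4 - 107*o^3 + 23*o^2 - 4*o - 2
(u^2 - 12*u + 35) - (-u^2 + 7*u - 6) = 2*u^2 - 19*u + 41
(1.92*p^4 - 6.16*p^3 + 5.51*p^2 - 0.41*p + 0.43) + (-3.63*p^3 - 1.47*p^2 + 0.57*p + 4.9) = 1.92*p^4 - 9.79*p^3 + 4.04*p^2 + 0.16*p + 5.33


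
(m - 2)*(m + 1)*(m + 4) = m^3 + 3*m^2 - 6*m - 8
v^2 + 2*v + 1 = (v + 1)^2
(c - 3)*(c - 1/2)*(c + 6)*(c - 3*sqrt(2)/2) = c^4 - 3*sqrt(2)*c^3/2 + 5*c^3/2 - 39*c^2/2 - 15*sqrt(2)*c^2/4 + 9*c + 117*sqrt(2)*c/4 - 27*sqrt(2)/2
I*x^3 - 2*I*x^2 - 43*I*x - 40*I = (x - 8)*(x + 5)*(I*x + I)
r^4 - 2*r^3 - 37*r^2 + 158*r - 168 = (r - 4)*(r - 3)*(r - 2)*(r + 7)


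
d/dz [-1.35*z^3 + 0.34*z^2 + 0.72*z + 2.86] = -4.05*z^2 + 0.68*z + 0.72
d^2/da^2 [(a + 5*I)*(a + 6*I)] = 2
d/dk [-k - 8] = -1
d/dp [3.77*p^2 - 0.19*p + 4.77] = 7.54*p - 0.19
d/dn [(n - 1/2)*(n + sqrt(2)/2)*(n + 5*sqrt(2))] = 3*n^2 - n + 11*sqrt(2)*n - 11*sqrt(2)/4 + 5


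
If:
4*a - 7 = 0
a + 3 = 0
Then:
No Solution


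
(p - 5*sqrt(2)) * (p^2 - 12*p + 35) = p^3 - 12*p^2 - 5*sqrt(2)*p^2 + 35*p + 60*sqrt(2)*p - 175*sqrt(2)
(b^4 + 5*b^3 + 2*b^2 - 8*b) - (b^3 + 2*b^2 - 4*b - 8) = b^4 + 4*b^3 - 4*b + 8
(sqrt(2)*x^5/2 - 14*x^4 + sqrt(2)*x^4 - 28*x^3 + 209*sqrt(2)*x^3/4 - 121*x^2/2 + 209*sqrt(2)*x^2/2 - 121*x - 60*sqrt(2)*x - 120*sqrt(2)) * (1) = sqrt(2)*x^5/2 - 14*x^4 + sqrt(2)*x^4 - 28*x^3 + 209*sqrt(2)*x^3/4 - 121*x^2/2 + 209*sqrt(2)*x^2/2 - 121*x - 60*sqrt(2)*x - 120*sqrt(2)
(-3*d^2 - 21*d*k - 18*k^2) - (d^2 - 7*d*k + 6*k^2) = -4*d^2 - 14*d*k - 24*k^2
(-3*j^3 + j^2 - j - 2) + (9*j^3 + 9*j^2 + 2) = 6*j^3 + 10*j^2 - j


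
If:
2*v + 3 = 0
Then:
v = -3/2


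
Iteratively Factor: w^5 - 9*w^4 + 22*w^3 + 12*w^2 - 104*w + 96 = (w - 4)*(w^4 - 5*w^3 + 2*w^2 + 20*w - 24) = (w - 4)*(w - 3)*(w^3 - 2*w^2 - 4*w + 8) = (w - 4)*(w - 3)*(w + 2)*(w^2 - 4*w + 4) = (w - 4)*(w - 3)*(w - 2)*(w + 2)*(w - 2)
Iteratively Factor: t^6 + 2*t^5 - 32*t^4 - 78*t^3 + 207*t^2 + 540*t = (t + 3)*(t^5 - t^4 - 29*t^3 + 9*t^2 + 180*t) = (t - 3)*(t + 3)*(t^4 + 2*t^3 - 23*t^2 - 60*t) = (t - 3)*(t + 3)*(t + 4)*(t^3 - 2*t^2 - 15*t) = (t - 3)*(t + 3)^2*(t + 4)*(t^2 - 5*t) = (t - 5)*(t - 3)*(t + 3)^2*(t + 4)*(t)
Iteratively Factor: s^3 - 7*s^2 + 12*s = (s - 4)*(s^2 - 3*s) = (s - 4)*(s - 3)*(s)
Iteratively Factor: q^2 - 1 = (q + 1)*(q - 1)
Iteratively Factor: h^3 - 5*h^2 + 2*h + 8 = (h + 1)*(h^2 - 6*h + 8) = (h - 4)*(h + 1)*(h - 2)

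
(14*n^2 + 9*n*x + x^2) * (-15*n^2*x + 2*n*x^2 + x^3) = -210*n^4*x - 107*n^3*x^2 + 17*n^2*x^3 + 11*n*x^4 + x^5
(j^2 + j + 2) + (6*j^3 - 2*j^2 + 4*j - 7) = 6*j^3 - j^2 + 5*j - 5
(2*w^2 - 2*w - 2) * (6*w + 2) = 12*w^3 - 8*w^2 - 16*w - 4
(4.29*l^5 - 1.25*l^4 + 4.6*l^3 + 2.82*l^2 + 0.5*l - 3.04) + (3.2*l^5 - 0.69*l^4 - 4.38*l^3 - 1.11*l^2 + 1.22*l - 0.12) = 7.49*l^5 - 1.94*l^4 + 0.22*l^3 + 1.71*l^2 + 1.72*l - 3.16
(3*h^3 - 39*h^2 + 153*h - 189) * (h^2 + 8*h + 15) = 3*h^5 - 15*h^4 - 114*h^3 + 450*h^2 + 783*h - 2835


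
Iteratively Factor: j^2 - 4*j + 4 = (j - 2)*(j - 2)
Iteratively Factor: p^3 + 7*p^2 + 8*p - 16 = (p + 4)*(p^2 + 3*p - 4) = (p + 4)^2*(p - 1)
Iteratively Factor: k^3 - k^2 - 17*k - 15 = (k - 5)*(k^2 + 4*k + 3) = (k - 5)*(k + 1)*(k + 3)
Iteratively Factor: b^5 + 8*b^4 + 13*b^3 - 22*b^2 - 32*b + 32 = (b + 2)*(b^4 + 6*b^3 + b^2 - 24*b + 16) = (b + 2)*(b + 4)*(b^3 + 2*b^2 - 7*b + 4) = (b - 1)*(b + 2)*(b + 4)*(b^2 + 3*b - 4) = (b - 1)*(b + 2)*(b + 4)^2*(b - 1)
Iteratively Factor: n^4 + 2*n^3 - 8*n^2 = (n + 4)*(n^3 - 2*n^2) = n*(n + 4)*(n^2 - 2*n) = n^2*(n + 4)*(n - 2)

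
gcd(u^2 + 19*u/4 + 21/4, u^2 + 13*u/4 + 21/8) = u + 7/4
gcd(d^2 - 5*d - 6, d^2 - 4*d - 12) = d - 6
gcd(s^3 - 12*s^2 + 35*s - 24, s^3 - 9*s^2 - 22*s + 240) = s - 8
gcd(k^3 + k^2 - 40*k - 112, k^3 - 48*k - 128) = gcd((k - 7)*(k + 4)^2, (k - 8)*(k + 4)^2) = k^2 + 8*k + 16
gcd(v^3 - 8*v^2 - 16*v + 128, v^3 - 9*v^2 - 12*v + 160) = v^2 - 4*v - 32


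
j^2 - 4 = (j - 2)*(j + 2)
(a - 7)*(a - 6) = a^2 - 13*a + 42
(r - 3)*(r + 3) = r^2 - 9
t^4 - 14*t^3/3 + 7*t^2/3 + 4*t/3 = t*(t - 4)*(t - 1)*(t + 1/3)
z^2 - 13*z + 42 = (z - 7)*(z - 6)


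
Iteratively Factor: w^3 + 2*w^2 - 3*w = (w)*(w^2 + 2*w - 3) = w*(w + 3)*(w - 1)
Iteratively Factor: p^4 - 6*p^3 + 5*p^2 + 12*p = (p - 3)*(p^3 - 3*p^2 - 4*p) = (p - 3)*(p + 1)*(p^2 - 4*p) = p*(p - 3)*(p + 1)*(p - 4)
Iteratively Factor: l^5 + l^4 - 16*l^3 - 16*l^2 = (l + 1)*(l^4 - 16*l^2) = (l - 4)*(l + 1)*(l^3 + 4*l^2) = l*(l - 4)*(l + 1)*(l^2 + 4*l) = l*(l - 4)*(l + 1)*(l + 4)*(l)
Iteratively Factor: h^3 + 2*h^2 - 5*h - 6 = (h + 1)*(h^2 + h - 6) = (h - 2)*(h + 1)*(h + 3)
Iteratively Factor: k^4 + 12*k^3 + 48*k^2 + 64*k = (k + 4)*(k^3 + 8*k^2 + 16*k) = (k + 4)^2*(k^2 + 4*k) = (k + 4)^3*(k)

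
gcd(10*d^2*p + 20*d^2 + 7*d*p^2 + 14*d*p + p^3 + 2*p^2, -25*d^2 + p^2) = 5*d + p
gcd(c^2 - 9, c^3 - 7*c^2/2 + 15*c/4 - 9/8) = 1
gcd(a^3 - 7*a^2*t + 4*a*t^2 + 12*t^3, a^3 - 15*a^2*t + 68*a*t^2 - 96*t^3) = 1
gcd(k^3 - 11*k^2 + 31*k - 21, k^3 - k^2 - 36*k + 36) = k - 1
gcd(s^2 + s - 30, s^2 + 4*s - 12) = s + 6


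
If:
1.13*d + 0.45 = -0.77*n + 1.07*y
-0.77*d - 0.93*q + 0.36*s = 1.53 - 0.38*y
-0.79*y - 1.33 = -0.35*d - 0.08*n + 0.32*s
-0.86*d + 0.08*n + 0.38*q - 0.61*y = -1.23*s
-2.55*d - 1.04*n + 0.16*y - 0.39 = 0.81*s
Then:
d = 1.71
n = -6.12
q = -3.35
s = 1.55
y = -2.17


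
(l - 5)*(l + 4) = l^2 - l - 20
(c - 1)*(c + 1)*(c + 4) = c^3 + 4*c^2 - c - 4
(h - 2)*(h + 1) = h^2 - h - 2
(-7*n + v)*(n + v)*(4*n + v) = -28*n^3 - 31*n^2*v - 2*n*v^2 + v^3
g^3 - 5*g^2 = g^2*(g - 5)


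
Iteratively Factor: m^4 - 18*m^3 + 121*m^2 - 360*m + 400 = (m - 4)*(m^3 - 14*m^2 + 65*m - 100) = (m - 5)*(m - 4)*(m^2 - 9*m + 20) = (m - 5)*(m - 4)^2*(m - 5)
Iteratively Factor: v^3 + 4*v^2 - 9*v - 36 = (v + 3)*(v^2 + v - 12) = (v - 3)*(v + 3)*(v + 4)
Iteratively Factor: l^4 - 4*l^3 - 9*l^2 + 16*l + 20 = (l + 1)*(l^3 - 5*l^2 - 4*l + 20) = (l + 1)*(l + 2)*(l^2 - 7*l + 10) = (l - 2)*(l + 1)*(l + 2)*(l - 5)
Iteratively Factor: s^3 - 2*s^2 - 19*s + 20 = (s - 5)*(s^2 + 3*s - 4) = (s - 5)*(s - 1)*(s + 4)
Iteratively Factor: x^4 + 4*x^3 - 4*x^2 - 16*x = (x + 2)*(x^3 + 2*x^2 - 8*x) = (x - 2)*(x + 2)*(x^2 + 4*x) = (x - 2)*(x + 2)*(x + 4)*(x)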